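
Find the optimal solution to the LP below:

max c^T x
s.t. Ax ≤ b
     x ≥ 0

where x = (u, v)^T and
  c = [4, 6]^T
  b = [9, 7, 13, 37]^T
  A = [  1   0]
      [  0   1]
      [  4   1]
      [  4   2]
u = 1.5, v = 7, z = 48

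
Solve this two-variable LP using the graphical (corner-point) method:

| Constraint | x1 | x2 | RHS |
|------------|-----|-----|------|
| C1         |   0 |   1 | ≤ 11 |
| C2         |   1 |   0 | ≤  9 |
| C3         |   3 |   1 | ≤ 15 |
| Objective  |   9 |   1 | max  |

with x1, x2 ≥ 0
Each vertex is the intersection of two constraint boundaries that also satisfies all remaining constraints:
  x1 = 0 and x2 = 0 → (0, 0)
  3x1 + x2 = 15 and x2 = 0 → (5, 0)
  x2 = 11 and 3x1 + x2 = 15 → (1.333, 11)
  x2 = 11 and x1 = 0 → (0, 11)

Evaluating z = 9x1 + x2 at each vertex:
  (0, 0): z = 0
  (5, 0): z = 45
  (1.333, 11): z = 23
  (0, 11): z = 11

The maximum is at (5, 0) with z = 45.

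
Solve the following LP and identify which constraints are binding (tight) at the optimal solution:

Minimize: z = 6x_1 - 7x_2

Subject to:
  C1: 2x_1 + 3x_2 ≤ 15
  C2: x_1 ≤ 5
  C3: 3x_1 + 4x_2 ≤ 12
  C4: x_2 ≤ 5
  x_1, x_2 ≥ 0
Optimal: x_1 = 0, x_2 = 3
Slack at optimum:
  C1: slack = 6
  C2: slack = 5
  C3: slack = 0 (binding)
  C4: slack = 2
  x_1 ≥ 0: x_1 = 0 (binding)
  x_2 ≥ 0: x_2 = 3
Binding constraints: C3, x_1 ≥ 0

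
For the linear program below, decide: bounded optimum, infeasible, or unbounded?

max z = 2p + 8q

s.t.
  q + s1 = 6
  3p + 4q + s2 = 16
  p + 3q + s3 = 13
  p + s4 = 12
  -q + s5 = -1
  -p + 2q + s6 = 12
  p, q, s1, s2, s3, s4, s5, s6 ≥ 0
The point (0, 4) satisfies every constraint, so the LP is feasible; the constraints give p ≤ 12 and q ≤ 6, which with p, q ≥ 0 keep the feasible region inside a bounded box. A feasible, bounded LP attains a finite optimum at a vertex.

Bounded optimum: z* = 32 at (0, 4).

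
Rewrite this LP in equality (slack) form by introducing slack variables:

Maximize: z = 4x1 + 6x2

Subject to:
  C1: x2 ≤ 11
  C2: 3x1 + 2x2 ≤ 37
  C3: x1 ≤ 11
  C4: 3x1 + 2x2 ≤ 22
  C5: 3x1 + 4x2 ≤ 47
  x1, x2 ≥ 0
max z = 4x1 + 6x2

s.t.
  x2 + s1 = 11
  3x1 + 2x2 + s2 = 37
  x1 + s3 = 11
  3x1 + 2x2 + s4 = 22
  3x1 + 4x2 + s5 = 47
  x1, x2, s1, s2, s3, s4, s5 ≥ 0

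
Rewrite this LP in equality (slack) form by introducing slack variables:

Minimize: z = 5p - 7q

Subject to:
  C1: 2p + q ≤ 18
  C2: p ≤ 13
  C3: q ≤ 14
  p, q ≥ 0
min z = 5p - 7q

s.t.
  2p + q + s1 = 18
  p + s2 = 13
  q + s3 = 14
  p, q, s1, s2, s3 ≥ 0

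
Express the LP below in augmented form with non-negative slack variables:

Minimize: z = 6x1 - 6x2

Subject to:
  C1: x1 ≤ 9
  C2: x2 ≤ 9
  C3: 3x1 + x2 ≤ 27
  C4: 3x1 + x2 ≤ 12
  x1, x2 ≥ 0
min z = 6x1 - 6x2

s.t.
  x1 + s1 = 9
  x2 + s2 = 9
  3x1 + x2 + s3 = 27
  3x1 + x2 + s4 = 12
  x1, x2, s1, s2, s3, s4 ≥ 0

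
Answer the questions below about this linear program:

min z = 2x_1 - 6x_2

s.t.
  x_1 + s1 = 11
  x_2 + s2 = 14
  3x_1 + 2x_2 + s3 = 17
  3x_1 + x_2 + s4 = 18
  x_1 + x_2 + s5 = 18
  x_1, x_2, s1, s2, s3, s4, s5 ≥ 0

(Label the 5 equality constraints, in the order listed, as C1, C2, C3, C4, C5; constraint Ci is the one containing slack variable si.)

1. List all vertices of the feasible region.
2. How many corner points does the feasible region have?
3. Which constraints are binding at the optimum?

1. (0, 0), (5.667, 0), (0, 8.5)
2. 3
3. C3, x_1 ≥ 0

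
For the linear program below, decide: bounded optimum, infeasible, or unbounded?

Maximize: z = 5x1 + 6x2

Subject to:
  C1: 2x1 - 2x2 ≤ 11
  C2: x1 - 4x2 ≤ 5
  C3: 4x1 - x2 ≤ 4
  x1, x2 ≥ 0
Feasible point: (0, 0) satisfies every constraint, so the LP is feasible.
Direction d = (0, 1): for each constraint row a, a·d ≤ 0 —
  (2)(0) + (-2)(1) = -2 ≤ 0
  (1)(0) + (-4)(1) = -4 ≤ 0
  (4)(0) + (-1)(1) = -1 ≤ 0
and d ≥ 0, so (0, 0) + t·d stays feasible for every t ≥ 0. Along this ray z = 5x1 + 6x2 changes by 6 per unit t, so z → +∞.

Unbounded — the objective can increase without bound over the feasible region.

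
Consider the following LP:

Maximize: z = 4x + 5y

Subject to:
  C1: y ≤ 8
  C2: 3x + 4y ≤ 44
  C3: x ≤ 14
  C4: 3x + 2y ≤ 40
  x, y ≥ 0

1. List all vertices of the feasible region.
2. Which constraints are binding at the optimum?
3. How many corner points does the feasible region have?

1. (0, 0), (13.33, 0), (12, 2), (4, 8), (0, 8)
2. C2, C4
3. 5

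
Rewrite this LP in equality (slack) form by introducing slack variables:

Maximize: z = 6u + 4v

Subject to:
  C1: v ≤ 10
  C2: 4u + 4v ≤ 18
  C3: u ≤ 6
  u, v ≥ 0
max z = 6u + 4v

s.t.
  v + s1 = 10
  4u + 4v + s2 = 18
  u + s3 = 6
  u, v, s1, s2, s3 ≥ 0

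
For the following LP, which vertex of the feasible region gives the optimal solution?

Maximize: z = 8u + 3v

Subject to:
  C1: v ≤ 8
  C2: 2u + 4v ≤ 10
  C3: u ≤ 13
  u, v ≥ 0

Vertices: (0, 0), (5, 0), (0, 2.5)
Evaluating z = 8u + 3v at each vertex:
  (0, 0): z = 0
  (5, 0): z = 40
  (0, 2.5): z = 7.5

The largest value is z = 40, attained at (5, 0).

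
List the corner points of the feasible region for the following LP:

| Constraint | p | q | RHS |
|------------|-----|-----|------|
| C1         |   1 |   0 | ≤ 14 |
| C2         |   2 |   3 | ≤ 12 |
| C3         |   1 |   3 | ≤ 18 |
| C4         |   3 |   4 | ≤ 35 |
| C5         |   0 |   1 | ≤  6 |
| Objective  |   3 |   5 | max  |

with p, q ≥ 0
Each vertex is the intersection of two constraint boundaries that also satisfies all remaining constraints:
  p = 0 and q = 0 → (0, 0)
  2p + 3q = 12 and q = 0 → (6, 0)
  2p + 3q = 12 and p = 0 → (0, 4)

Vertices: (0, 0), (6, 0), (0, 4)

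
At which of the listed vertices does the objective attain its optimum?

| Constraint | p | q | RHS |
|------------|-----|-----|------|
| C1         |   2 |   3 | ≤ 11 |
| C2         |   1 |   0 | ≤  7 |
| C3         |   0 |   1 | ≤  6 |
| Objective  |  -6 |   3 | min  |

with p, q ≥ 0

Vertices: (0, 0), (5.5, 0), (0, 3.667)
(5.5, 0) with z = -33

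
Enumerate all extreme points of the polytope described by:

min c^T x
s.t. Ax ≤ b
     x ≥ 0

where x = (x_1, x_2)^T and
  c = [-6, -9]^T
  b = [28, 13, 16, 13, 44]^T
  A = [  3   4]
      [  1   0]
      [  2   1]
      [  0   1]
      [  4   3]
Each vertex is the intersection of two constraint boundaries that also satisfies all remaining constraints:
  x_1 = 0 and x_2 = 0 → (0, 0)
  2x_1 + x_2 = 16 and x_2 = 0 → (8, 0)
  3x_1 + 4x_2 = 28 and 2x_1 + x_2 = 16 → (7.2, 1.6)
  3x_1 + 4x_2 = 28 and x_1 = 0 → (0, 7)

Vertices: (0, 0), (8, 0), (7.2, 1.6), (0, 7)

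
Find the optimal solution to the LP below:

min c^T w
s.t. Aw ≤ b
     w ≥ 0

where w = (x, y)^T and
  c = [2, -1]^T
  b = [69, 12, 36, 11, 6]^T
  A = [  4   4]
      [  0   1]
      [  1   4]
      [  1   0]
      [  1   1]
x = 0, y = 6, z = -6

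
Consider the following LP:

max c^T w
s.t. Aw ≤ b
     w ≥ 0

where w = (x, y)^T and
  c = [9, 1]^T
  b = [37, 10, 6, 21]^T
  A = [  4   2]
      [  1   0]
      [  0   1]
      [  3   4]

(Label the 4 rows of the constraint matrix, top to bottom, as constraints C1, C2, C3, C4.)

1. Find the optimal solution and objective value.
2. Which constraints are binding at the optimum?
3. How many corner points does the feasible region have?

1. x = 7, y = 0, z = 63
2. C4, y ≥ 0
3. 3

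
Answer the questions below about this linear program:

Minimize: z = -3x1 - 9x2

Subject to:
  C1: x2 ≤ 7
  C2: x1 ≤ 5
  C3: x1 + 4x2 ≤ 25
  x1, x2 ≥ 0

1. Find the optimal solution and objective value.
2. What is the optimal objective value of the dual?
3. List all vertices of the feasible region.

1. x1 = 5, x2 = 5, z = -60
2. -60 (by strong duality, equal to the primal optimum)
3. (0, 0), (5, 0), (5, 5), (0, 6.25)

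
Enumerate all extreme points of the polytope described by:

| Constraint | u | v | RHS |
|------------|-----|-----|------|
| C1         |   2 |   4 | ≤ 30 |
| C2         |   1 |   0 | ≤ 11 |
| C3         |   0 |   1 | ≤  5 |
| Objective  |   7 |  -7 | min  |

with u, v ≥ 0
Each vertex is the intersection of two constraint boundaries that also satisfies all remaining constraints:
  u = 0 and v = 0 → (0, 0)
  u = 11 and v = 0 → (11, 0)
  2u + 4v = 30 and u = 11 → (11, 2)
  2u + 4v = 30 and v = 5 → (5, 5)
  v = 5 and u = 0 → (0, 5)

Vertices: (0, 0), (11, 0), (11, 2), (5, 5), (0, 5)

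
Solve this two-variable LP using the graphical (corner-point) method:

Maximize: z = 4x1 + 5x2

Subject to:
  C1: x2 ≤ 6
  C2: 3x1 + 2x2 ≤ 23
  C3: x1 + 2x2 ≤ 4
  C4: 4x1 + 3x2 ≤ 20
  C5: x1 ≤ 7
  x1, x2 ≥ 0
x1 = 4, x2 = 0, z = 16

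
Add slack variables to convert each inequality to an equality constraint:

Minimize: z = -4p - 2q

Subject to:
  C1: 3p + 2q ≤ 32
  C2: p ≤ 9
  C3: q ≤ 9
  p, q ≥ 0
min z = -4p - 2q

s.t.
  3p + 2q + s1 = 32
  p + s2 = 9
  q + s3 = 9
  p, q, s1, s2, s3 ≥ 0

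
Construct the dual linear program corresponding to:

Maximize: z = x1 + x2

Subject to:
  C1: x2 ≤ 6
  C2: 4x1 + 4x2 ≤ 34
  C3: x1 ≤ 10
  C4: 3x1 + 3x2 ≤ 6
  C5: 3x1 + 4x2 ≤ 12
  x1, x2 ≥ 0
Minimize: z = 6y1 + 34y2 + 10y3 + 6y4 + 12y5

Subject to:
  C1: -4y2 - y3 - 3y4 - 3y5 ≤ -1
  C2: -y1 - 4y2 - 3y4 - 4y5 ≤ -1
  y1, y2, y3, y4, y5 ≥ 0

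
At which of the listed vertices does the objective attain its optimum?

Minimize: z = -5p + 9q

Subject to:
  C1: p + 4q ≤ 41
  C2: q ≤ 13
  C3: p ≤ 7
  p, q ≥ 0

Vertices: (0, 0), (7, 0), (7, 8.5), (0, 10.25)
(7, 0) with z = -35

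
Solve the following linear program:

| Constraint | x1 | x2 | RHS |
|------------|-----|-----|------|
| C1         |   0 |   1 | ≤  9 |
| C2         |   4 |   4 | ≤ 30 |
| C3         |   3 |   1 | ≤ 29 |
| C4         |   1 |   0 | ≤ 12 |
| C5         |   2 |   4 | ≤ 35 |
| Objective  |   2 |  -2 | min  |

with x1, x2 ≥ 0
x1 = 0, x2 = 7.5, z = -15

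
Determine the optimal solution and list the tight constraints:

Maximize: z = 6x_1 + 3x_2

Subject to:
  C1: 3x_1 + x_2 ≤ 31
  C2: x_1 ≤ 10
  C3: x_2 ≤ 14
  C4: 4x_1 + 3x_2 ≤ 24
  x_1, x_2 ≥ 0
Optimal: x_1 = 6, x_2 = 0
Binding: C4, x_2 ≥ 0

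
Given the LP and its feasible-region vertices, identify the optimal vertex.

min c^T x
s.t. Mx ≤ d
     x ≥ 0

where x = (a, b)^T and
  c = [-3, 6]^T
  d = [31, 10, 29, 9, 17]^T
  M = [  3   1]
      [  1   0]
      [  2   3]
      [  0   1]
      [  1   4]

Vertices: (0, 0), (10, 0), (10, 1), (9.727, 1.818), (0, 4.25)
(10, 0) with z = -30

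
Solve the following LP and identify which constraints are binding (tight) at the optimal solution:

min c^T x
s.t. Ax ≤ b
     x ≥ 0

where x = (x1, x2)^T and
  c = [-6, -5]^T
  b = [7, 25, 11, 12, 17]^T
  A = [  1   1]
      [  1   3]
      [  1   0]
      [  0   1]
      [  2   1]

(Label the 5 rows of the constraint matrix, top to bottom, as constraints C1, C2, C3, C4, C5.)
Optimal: x1 = 7, x2 = 0
Slack at optimum:
  C1: slack = 0 (binding)
  C2: slack = 18
  C3: slack = 4
  C4: slack = 12
  C5: slack = 3
  x1 ≥ 0: x1 = 7
  x2 ≥ 0: x2 = 0 (binding)
Binding constraints: C1, x2 ≥ 0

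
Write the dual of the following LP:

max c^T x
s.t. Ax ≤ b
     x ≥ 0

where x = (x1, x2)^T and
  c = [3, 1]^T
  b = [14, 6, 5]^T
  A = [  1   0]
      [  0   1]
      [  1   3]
Minimize: z = 14y1 + 6y2 + 5y3

Subject to:
  C1: -y1 - y3 ≤ -3
  C2: -y2 - 3y3 ≤ -1
  y1, y2, y3 ≥ 0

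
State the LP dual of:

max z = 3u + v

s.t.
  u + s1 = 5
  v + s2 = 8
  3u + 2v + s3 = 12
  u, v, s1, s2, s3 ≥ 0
Minimize: z = 5y1 + 8y2 + 12y3

Subject to:
  C1: -y1 - 3y3 ≤ -3
  C2: -y2 - 2y3 ≤ -1
  y1, y2, y3 ≥ 0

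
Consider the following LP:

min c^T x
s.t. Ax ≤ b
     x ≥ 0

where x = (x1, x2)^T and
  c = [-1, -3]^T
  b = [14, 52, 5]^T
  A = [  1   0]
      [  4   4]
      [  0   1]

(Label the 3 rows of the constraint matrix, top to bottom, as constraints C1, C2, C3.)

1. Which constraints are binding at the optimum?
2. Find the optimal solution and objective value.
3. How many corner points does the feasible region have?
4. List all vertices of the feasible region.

1. C2, C3
2. x1 = 8, x2 = 5, z = -23
3. 4
4. (0, 0), (13, 0), (8, 5), (0, 5)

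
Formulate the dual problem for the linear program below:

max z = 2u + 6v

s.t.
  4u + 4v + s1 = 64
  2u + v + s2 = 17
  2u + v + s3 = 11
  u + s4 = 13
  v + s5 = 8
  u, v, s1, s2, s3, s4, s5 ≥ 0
Minimize: z = 64y1 + 17y2 + 11y3 + 13y4 + 8y5

Subject to:
  C1: -4y1 - 2y2 - 2y3 - y4 ≤ -2
  C2: -4y1 - y2 - y3 - y5 ≤ -6
  y1, y2, y3, y4, y5 ≥ 0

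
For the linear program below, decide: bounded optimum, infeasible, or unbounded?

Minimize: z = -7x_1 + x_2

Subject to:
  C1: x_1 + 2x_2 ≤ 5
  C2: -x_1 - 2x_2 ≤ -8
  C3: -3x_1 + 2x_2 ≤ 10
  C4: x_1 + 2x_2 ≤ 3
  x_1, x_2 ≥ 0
C1 requires x_1 + 2x_2 ≤ 5, while C2 (-x_1 - 2x_2 ≤ -8) is equivalent to x_1 + 2x_2 ≥ 8. Together they would need 8 ≤ x_1 + 2x_2 ≤ 5, which is impossible since 8 > 5. No point satisfies all constraints.

The feasible region is empty; the LP is infeasible.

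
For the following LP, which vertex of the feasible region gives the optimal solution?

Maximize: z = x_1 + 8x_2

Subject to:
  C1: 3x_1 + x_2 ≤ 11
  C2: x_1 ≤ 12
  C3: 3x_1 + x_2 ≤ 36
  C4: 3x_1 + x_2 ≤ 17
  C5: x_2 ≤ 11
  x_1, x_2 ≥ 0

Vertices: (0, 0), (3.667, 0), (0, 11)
Evaluating z = x_1 + 8x_2 at each vertex:
  (0, 0): z = 0
  (3.667, 0): z = 3.667
  (0, 11): z = 88

The largest value is z = 88, attained at (0, 11).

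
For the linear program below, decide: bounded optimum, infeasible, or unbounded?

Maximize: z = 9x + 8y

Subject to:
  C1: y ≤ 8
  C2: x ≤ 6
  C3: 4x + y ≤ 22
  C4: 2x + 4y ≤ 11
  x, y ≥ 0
The point (5.5, 0) satisfies every constraint, so the LP is feasible; the constraints give x ≤ 6 and y ≤ 8, which with x, y ≥ 0 keep the feasible region inside a bounded box. A feasible, bounded LP attains a finite optimum at a vertex.

Evaluating z = 9x + 8y at each vertex:
  (0, 0): z = 0
  (5.5, 0): z = 49.5
  (0, 2.75): z = 22

Feasible with finite optimum z* = 49.5 at (5.5, 0).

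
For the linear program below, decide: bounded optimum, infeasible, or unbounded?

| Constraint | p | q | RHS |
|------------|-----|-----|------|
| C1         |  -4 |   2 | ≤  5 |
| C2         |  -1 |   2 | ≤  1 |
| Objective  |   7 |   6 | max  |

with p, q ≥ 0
Feasible point: (0, 0) satisfies every constraint, so the LP is feasible.
Direction d = (1, 0): for each constraint row a, a·d ≤ 0 —
  (-4)(1) + (2)(0) = -4 ≤ 0
  (-1)(1) + (2)(0) = -1 ≤ 0
and d ≥ 0, so (0, 0) + t·d stays feasible for every t ≥ 0. Along this ray z = 7p + 6q changes by 7 per unit t, so z → +∞.

Unbounded — the objective can increase without bound over the feasible region.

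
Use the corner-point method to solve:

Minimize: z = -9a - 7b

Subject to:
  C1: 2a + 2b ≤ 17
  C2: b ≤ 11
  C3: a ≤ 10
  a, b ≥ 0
a = 8.5, b = 0, z = -76.5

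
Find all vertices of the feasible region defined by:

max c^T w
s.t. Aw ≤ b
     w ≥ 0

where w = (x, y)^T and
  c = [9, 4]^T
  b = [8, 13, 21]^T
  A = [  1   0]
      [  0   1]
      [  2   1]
Each vertex is the intersection of two constraint boundaries that also satisfies all remaining constraints:
  x = 0 and y = 0 → (0, 0)
  x = 8 and y = 0 → (8, 0)
  x = 8 and 2x + y = 21 → (8, 5)
  y = 13 and 2x + y = 21 → (4, 13)
  y = 13 and x = 0 → (0, 13)

Vertices: (0, 0), (8, 0), (8, 5), (4, 13), (0, 13)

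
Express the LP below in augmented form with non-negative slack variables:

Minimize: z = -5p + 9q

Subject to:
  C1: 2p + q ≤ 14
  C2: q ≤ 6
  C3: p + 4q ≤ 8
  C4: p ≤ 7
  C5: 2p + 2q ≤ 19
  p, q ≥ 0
min z = -5p + 9q

s.t.
  2p + q + s1 = 14
  q + s2 = 6
  p + 4q + s3 = 8
  p + s4 = 7
  2p + 2q + s5 = 19
  p, q, s1, s2, s3, s4, s5 ≥ 0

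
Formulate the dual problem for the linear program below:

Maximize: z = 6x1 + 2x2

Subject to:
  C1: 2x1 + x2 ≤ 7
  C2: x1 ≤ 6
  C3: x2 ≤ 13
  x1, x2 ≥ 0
Minimize: z = 7y1 + 6y2 + 13y3

Subject to:
  C1: -2y1 - y2 ≤ -6
  C2: -y1 - y3 ≤ -2
  y1, y2, y3 ≥ 0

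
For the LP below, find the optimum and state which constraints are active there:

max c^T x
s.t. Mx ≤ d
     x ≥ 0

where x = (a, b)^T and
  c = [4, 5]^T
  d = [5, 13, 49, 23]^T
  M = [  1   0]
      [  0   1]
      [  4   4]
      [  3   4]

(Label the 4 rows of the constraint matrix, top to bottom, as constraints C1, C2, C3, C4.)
Optimal: a = 5, b = 2
Slack at optimum:
  C1: slack = 0 (binding)
  C2: slack = 11
  C3: slack = 21
  C4: slack = 0 (binding)
  a ≥ 0: a = 5
  b ≥ 0: b = 2
Binding constraints: C1, C4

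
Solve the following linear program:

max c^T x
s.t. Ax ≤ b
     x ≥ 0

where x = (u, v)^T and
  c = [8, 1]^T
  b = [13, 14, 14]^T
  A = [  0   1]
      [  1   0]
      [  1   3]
Each vertex is the intersection of two constraint boundaries that also satisfies all remaining constraints:
  u = 0 and v = 0 → (0, 0)
  u = 14 and u + 3v = 14 → (14, 0)
  u + 3v = 14 and u = 0 → (0, 4.667)

Evaluating z = 8u + v at each vertex:
  (0, 0): z = 0
  (14, 0): z = 112
  (0, 4.667): z = 4.667

The maximum is at (14, 0) with z = 112.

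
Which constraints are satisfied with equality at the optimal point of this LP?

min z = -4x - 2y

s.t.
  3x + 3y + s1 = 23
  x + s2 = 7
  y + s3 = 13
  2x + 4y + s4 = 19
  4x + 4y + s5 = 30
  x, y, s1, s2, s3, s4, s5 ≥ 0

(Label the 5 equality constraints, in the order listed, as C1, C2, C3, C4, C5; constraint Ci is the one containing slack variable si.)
Optimal: x = 7, y = 0.5
Slack at optimum:
  C1: slack = 0.5
  C2: slack = 0 (binding)
  C3: slack = 12.5
  C4: slack = 3
  C5: slack = 0 (binding)
  x ≥ 0: x = 7
  y ≥ 0: y = 0.5
Binding constraints: C2, C5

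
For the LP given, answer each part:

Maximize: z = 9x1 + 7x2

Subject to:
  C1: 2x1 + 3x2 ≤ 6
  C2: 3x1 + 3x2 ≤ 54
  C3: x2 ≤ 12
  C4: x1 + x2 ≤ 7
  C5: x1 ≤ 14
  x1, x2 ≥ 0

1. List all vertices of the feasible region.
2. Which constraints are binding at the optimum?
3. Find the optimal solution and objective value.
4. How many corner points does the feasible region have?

1. (0, 0), (3, 0), (0, 2)
2. C1, x2 ≥ 0
3. x1 = 3, x2 = 0, z = 27
4. 3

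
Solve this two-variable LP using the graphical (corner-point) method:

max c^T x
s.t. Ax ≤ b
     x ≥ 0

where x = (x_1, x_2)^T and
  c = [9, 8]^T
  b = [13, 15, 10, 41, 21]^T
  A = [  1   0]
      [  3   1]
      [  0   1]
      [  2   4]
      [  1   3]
x_1 = 3, x_2 = 6, z = 75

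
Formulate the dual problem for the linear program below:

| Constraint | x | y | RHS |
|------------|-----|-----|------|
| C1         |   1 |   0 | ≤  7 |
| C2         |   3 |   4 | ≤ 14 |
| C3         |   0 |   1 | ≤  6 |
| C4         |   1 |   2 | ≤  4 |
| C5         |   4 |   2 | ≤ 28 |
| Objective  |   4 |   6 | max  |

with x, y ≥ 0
Minimize: z = 7y1 + 14y2 + 6y3 + 4y4 + 28y5

Subject to:
  C1: -y1 - 3y2 - y4 - 4y5 ≤ -4
  C2: -4y2 - y3 - 2y4 - 2y5 ≤ -6
  y1, y2, y3, y4, y5 ≥ 0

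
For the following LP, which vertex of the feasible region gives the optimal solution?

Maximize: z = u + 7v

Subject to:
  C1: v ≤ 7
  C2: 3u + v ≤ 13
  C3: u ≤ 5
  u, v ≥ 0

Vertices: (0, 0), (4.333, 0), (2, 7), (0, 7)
Evaluating z = u + 7v at each vertex:
  (0, 0): z = 0
  (4.333, 0): z = 4.333
  (2, 7): z = 51
  (0, 7): z = 49

The largest value is z = 51, attained at (2, 7).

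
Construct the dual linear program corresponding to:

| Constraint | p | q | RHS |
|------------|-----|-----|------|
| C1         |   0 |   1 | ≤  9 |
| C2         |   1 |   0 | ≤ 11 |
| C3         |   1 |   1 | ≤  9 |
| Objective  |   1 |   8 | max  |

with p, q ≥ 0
Minimize: z = 9y1 + 11y2 + 9y3

Subject to:
  C1: -y2 - y3 ≤ -1
  C2: -y1 - y3 ≤ -8
  y1, y2, y3 ≥ 0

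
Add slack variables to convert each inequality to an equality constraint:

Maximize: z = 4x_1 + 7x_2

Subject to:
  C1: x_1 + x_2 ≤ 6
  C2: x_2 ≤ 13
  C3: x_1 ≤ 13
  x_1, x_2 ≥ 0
max z = 4x_1 + 7x_2

s.t.
  x_1 + x_2 + s1 = 6
  x_2 + s2 = 13
  x_1 + s3 = 13
  x_1, x_2, s1, s2, s3 ≥ 0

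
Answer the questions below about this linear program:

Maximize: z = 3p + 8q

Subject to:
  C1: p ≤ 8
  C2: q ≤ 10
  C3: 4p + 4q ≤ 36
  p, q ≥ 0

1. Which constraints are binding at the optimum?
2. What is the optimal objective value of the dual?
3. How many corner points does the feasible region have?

1. C3, p ≥ 0
2. 72 (by strong duality, equal to the primal optimum)
3. 4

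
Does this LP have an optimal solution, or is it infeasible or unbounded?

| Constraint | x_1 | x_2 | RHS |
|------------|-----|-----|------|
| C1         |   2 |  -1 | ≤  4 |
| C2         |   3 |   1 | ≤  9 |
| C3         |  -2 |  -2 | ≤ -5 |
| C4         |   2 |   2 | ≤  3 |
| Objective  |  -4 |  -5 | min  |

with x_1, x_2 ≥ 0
C4 requires 2x_1 + 2x_2 ≤ 3, while C3 (-2x_1 - 2x_2 ≤ -5) is equivalent to 2x_1 + 2x_2 ≥ 5. Together they would need 5 ≤ 2x_1 + 2x_2 ≤ 3, which is impossible since 5 > 3. No point satisfies all constraints.

Infeasible: no point satisfies all constraints simultaneously.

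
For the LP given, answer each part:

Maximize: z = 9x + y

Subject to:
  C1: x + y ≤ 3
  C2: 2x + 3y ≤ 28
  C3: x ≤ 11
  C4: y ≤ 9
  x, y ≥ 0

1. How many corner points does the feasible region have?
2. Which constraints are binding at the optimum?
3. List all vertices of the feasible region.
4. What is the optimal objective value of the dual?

1. 3
2. C1, y ≥ 0
3. (0, 0), (3, 0), (0, 3)
4. 27 (by strong duality, equal to the primal optimum)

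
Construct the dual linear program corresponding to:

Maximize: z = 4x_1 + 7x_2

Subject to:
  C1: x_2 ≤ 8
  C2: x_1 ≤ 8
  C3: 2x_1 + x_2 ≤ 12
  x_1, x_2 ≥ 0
Minimize: z = 8y1 + 8y2 + 12y3

Subject to:
  C1: -y2 - 2y3 ≤ -4
  C2: -y1 - y3 ≤ -7
  y1, y2, y3 ≥ 0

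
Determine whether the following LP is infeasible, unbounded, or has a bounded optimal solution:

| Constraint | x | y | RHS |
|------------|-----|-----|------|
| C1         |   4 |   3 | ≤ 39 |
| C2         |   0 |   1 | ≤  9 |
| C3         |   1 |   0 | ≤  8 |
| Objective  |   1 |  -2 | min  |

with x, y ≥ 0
The point (0, 9) satisfies every constraint, so the LP is feasible; the constraints give x ≤ 8 and y ≤ 9, which with x, y ≥ 0 keep the feasible region inside a bounded box. A feasible, bounded LP attains a finite optimum at a vertex.

Evaluating z = x - 2y at each vertex:
  (0, 0): z = 0
  (8, 0): z = 8
  (8, 2.333): z = 3.333
  (3, 9): z = -15
  (0, 9): z = -18

The LP has an optimal solution: (0, 9) with z = -18.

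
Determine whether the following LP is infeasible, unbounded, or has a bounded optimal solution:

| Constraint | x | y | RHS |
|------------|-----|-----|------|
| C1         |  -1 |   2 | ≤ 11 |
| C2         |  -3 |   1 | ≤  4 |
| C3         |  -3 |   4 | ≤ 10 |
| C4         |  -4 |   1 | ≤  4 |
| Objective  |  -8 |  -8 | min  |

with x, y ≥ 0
Feasible point: (0, 0) satisfies every constraint, so the LP is feasible.
Direction d = (1, 0): for each constraint row a, a·d ≤ 0 —
  (-1)(1) + (2)(0) = -1 ≤ 0
  (-3)(1) + (1)(0) = -3 ≤ 0
  (-3)(1) + (4)(0) = -3 ≤ 0
  (-4)(1) + (1)(0) = -4 ≤ 0
and d ≥ 0, so (0, 0) + t·d stays feasible for every t ≥ 0. Along this ray z = -8x - 8y changes by -8 per unit t, so z → −∞.

Unbounded — the objective can decrease without bound over the feasible region.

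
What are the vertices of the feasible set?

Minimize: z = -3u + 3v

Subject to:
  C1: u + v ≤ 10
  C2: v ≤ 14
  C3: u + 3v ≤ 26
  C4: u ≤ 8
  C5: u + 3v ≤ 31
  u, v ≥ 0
Each vertex is the intersection of two constraint boundaries that also satisfies all remaining constraints:
  u = 0 and v = 0 → (0, 0)
  u = 8 and v = 0 → (8, 0)
  u + v = 10 and u = 8 → (8, 2)
  u + v = 10 and u + 3v = 26 → (2, 8)
  u + 3v = 26 and u = 0 → (0, 8.667)

Vertices: (0, 0), (8, 0), (8, 2), (2, 8), (0, 8.667)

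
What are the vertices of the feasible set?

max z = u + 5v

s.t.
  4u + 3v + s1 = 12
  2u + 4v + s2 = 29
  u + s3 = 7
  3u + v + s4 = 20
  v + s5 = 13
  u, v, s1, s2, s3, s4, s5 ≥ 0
Each vertex is the intersection of two constraint boundaries that also satisfies all remaining constraints:
  u = 0 and v = 0 → (0, 0)
  4u + 3v = 12 and v = 0 → (3, 0)
  4u + 3v = 12 and u = 0 → (0, 4)

Vertices: (0, 0), (3, 0), (0, 4)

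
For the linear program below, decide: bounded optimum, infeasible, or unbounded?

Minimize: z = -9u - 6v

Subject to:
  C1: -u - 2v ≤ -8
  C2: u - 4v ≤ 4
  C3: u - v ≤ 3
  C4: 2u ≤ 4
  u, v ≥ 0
Feasible point: (0, 4) satisfies every constraint, so the LP is feasible.
Direction d = (0, 1): for each constraint row a, a·d ≤ 0 —
  (-1)(0) + (-2)(1) = -2 ≤ 0
  (1)(0) + (-4)(1) = -4 ≤ 0
  (1)(0) + (-1)(1) = -1 ≤ 0
  (2)(0) + (0)(1) = 0 ≤ 0
and d ≥ 0, so (0, 4) + t·d stays feasible for every t ≥ 0. Along this ray z = -9u - 6v changes by -6 per unit t, so z → −∞.

Unbounded: there is a feasible ray along which z → −∞.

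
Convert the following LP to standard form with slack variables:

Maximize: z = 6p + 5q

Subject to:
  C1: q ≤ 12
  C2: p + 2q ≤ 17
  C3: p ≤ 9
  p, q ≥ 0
max z = 6p + 5q

s.t.
  q + s1 = 12
  p + 2q + s2 = 17
  p + s3 = 9
  p, q, s1, s2, s3 ≥ 0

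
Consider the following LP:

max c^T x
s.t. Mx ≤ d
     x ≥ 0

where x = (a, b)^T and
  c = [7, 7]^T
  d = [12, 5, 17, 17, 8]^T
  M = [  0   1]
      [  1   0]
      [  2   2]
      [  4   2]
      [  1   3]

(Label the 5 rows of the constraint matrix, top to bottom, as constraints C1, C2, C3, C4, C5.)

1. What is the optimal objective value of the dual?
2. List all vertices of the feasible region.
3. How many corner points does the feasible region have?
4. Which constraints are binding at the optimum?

1. 35 (by strong duality, equal to the primal optimum)
2. (0, 0), (4.25, 0), (3.5, 1.5), (0, 2.667)
3. 4
4. C4, C5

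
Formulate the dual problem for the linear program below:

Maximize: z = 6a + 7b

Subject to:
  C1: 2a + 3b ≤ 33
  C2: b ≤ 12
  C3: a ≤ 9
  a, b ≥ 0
Minimize: z = 33y1 + 12y2 + 9y3

Subject to:
  C1: -2y1 - y3 ≤ -6
  C2: -3y1 - y2 ≤ -7
  y1, y2, y3 ≥ 0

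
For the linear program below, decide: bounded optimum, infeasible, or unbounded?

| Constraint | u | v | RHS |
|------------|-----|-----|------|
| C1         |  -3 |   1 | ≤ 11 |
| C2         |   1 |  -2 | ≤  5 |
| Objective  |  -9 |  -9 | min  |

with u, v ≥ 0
Feasible point: (0, 0) satisfies every constraint, so the LP is feasible.
Direction d = (1, 1): for each constraint row a, a·d ≤ 0 —
  (-3)(1) + (1)(1) = -2 ≤ 0
  (1)(1) + (-2)(1) = -1 ≤ 0
and d ≥ 0, so (0, 0) + t·d stays feasible for every t ≥ 0. Along this ray z = -9u - 9v changes by -18 per unit t, so z → −∞.

Unbounded: there is a feasible ray along which z → −∞.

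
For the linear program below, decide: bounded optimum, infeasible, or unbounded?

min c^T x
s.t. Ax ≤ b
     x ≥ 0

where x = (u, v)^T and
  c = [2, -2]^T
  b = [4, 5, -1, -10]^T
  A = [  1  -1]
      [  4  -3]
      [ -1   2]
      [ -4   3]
One constraint requires 4u - 3v ≤ 5, while the constraint -4u + 3v ≤ -10 is equivalent to 4u - 3v ≥ 10. Together they would need 10 ≤ 4u - 3v ≤ 5, which is impossible since 10 > 5. No point satisfies all constraints.

Infeasible — the constraint set is empty.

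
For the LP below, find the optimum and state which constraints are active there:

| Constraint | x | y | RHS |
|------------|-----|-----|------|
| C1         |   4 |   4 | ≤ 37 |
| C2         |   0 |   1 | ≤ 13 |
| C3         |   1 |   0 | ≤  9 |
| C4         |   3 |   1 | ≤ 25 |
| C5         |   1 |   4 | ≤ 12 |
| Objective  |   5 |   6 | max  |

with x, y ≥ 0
Optimal: x = 8, y = 1
Slack at optimum:
  C1: slack = 1
  C2: slack = 12
  C3: slack = 1
  C4: slack = 0 (binding)
  C5: slack = 0 (binding)
  x ≥ 0: x = 8
  y ≥ 0: y = 1
Binding constraints: C4, C5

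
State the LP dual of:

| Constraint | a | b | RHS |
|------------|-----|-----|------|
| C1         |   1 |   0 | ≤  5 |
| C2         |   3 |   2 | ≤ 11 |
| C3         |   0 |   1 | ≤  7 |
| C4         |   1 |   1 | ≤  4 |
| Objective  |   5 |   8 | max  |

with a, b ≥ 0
Minimize: z = 5y1 + 11y2 + 7y3 + 4y4

Subject to:
  C1: -y1 - 3y2 - y4 ≤ -5
  C2: -2y2 - y3 - y4 ≤ -8
  y1, y2, y3, y4 ≥ 0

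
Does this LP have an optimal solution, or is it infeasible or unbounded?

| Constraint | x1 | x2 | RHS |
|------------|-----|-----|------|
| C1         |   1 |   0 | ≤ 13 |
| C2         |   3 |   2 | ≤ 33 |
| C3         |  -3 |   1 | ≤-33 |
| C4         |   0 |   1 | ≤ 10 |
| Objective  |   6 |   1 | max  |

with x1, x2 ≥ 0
The point (11, 0) satisfies every constraint, so the LP is feasible; the constraints give x1 ≤ 13 and x2 ≤ 10, which with x1, x2 ≥ 0 keep the feasible region inside a bounded box. A feasible, bounded LP attains a finite optimum at a vertex.

The LP has an optimal solution: (11, 0) with z = 66.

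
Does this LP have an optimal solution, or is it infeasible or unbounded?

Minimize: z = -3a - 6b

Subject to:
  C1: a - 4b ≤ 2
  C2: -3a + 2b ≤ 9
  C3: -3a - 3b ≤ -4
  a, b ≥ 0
Feasible point: (0, 2) satisfies every constraint, so the LP is feasible.
Direction d = (1, 1): for each constraint row a, a·d ≤ 0 —
  (1)(1) + (-4)(1) = -3 ≤ 0
  (-3)(1) + (2)(1) = -1 ≤ 0
  (-3)(1) + (-3)(1) = -6 ≤ 0
and d ≥ 0, so (0, 2) + t·d stays feasible for every t ≥ 0. Along this ray z = -3a - 6b changes by -9 per unit t, so z → −∞.

The LP is unbounded; z can be made arbitrarily small.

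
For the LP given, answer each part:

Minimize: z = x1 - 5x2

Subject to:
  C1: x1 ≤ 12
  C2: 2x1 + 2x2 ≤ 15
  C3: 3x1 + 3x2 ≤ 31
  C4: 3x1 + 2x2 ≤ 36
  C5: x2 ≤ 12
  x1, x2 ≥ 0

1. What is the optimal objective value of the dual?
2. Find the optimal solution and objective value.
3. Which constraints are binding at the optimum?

1. -37.5 (by strong duality, equal to the primal optimum)
2. x1 = 0, x2 = 7.5, z = -37.5
3. C2, x1 ≥ 0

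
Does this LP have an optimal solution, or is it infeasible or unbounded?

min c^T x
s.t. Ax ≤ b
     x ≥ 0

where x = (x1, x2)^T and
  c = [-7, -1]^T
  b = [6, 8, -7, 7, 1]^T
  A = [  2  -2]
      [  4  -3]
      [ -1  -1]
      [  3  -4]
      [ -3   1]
Feasible point: (2, 5) satisfies every constraint, so the LP is feasible.
Direction d = (3, 4): for each constraint row a, a·d ≤ 0 —
  (2)(3) + (-2)(4) = -2 ≤ 0
  (4)(3) + (-3)(4) = 0 ≤ 0
  (-1)(3) + (-1)(4) = -7 ≤ 0
  (3)(3) + (-4)(4) = -7 ≤ 0
  (-3)(3) + (1)(4) = -5 ≤ 0
and d ≥ 0, so (2, 5) + t·d stays feasible for every t ≥ 0. Along this ray z = -7x1 - x2 changes by -25 per unit t, so z → −∞.

The LP is unbounded; z can be made arbitrarily small.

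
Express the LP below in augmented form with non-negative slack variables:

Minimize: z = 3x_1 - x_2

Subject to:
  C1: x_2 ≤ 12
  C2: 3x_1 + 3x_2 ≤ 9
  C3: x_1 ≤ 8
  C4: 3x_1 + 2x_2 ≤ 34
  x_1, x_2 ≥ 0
min z = 3x_1 - x_2

s.t.
  x_2 + s1 = 12
  3x_1 + 3x_2 + s2 = 9
  x_1 + s3 = 8
  3x_1 + 2x_2 + s4 = 34
  x_1, x_2, s1, s2, s3, s4 ≥ 0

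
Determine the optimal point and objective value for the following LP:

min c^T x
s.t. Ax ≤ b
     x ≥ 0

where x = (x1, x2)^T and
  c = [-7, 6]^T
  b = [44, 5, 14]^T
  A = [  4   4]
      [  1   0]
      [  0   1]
Each vertex is the intersection of two constraint boundaries that also satisfies all remaining constraints:
  x1 = 0 and x2 = 0 → (0, 0)
  x1 = 5 and x2 = 0 → (5, 0)
  4x1 + 4x2 = 44 and x1 = 5 → (5, 6)
  4x1 + 4x2 = 44 and x1 = 0 → (0, 11)

Evaluating z = -7x1 + 6x2 at each vertex:
  (0, 0): z = 0
  (5, 0): z = -35
  (5, 6): z = 1
  (0, 11): z = 66

The minimum is at (5, 0) with z = -35.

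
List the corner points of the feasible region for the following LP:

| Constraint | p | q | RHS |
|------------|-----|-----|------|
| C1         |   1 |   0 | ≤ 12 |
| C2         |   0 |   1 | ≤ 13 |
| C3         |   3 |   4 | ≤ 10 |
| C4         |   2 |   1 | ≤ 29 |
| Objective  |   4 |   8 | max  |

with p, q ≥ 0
Each vertex is the intersection of two constraint boundaries that also satisfies all remaining constraints:
  p = 0 and q = 0 → (0, 0)
  3p + 4q = 10 and q = 0 → (3.333, 0)
  3p + 4q = 10 and p = 0 → (0, 2.5)

Vertices: (0, 0), (3.333, 0), (0, 2.5)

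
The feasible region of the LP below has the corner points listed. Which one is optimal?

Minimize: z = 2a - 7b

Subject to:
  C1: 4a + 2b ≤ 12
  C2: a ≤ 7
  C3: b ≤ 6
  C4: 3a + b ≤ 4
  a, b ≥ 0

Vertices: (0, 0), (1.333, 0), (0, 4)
(0, 4) with z = -28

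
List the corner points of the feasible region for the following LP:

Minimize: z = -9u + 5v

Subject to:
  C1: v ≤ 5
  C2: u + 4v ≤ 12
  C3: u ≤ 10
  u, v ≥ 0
Each vertex is the intersection of two constraint boundaries that also satisfies all remaining constraints:
  u = 0 and v = 0 → (0, 0)
  u = 10 and v = 0 → (10, 0)
  u + 4v = 12 and u = 10 → (10, 0.5)
  u + 4v = 12 and u = 0 → (0, 3)

Vertices: (0, 0), (10, 0), (10, 0.5), (0, 3)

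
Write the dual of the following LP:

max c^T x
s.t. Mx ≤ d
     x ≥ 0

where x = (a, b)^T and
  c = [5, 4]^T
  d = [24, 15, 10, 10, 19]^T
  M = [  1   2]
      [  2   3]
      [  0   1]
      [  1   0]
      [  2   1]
Minimize: z = 24y1 + 15y2 + 10y3 + 10y4 + 19y5

Subject to:
  C1: -y1 - 2y2 - y4 - 2y5 ≤ -5
  C2: -2y1 - 3y2 - y3 - y5 ≤ -4
  y1, y2, y3, y4, y5 ≥ 0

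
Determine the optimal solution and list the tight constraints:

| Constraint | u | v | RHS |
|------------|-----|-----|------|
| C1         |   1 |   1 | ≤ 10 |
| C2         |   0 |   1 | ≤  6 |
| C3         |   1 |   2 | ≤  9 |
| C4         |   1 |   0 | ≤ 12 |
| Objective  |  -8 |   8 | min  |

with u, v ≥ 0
Optimal: u = 9, v = 0
Binding: C3, v ≥ 0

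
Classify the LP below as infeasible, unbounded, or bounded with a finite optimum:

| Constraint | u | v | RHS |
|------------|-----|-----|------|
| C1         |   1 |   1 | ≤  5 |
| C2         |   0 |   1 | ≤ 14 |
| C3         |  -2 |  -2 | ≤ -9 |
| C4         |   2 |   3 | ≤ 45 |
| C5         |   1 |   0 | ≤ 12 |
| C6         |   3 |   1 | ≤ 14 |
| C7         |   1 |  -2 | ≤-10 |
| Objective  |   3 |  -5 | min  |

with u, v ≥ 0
The point (0, 5) satisfies every constraint, so the LP is feasible; the constraints give u ≤ 12 and v ≤ 14, which with u, v ≥ 0 keep the feasible region inside a bounded box. A feasible, bounded LP attains a finite optimum at a vertex.

Feasible with finite optimum z* = -25 at (0, 5).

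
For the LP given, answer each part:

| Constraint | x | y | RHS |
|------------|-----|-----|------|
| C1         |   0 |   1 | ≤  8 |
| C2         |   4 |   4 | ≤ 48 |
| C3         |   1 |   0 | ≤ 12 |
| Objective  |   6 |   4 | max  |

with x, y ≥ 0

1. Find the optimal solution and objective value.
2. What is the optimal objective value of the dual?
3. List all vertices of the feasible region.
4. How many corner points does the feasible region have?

1. x = 12, y = 0, z = 72
2. 72 (by strong duality, equal to the primal optimum)
3. (0, 0), (12, 0), (4, 8), (0, 8)
4. 4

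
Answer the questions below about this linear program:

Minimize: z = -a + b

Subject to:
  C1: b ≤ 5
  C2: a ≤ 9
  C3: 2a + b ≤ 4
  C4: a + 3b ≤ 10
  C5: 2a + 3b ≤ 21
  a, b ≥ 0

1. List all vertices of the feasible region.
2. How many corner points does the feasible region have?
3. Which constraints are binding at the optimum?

1. (0, 0), (2, 0), (0.4, 3.2), (0, 3.333)
2. 4
3. C3, b ≥ 0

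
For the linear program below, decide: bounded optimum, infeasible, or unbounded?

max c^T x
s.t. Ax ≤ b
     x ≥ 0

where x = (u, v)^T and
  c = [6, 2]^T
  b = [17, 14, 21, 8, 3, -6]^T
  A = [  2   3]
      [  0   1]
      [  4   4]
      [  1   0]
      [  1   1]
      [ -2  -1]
The point (3, 0) satisfies every constraint, so the LP is feasible; the constraints give u ≤ 8 and v ≤ 14, which with u, v ≥ 0 keep the feasible region inside a bounded box. A feasible, bounded LP attains a finite optimum at a vertex.

Evaluating z = 6u + 2v at each vertex:
  (3, 0): z = 18

Feasible with finite optimum z* = 18 at (3, 0).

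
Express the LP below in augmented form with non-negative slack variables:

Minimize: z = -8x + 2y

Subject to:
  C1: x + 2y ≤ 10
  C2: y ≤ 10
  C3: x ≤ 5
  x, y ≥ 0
min z = -8x + 2y

s.t.
  x + 2y + s1 = 10
  y + s2 = 10
  x + s3 = 5
  x, y, s1, s2, s3 ≥ 0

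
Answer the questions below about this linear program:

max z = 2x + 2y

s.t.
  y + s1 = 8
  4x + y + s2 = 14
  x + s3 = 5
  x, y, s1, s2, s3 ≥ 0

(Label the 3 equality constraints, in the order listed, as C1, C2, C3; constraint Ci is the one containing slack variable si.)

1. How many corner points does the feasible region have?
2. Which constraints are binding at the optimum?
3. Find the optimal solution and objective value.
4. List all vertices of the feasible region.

1. 4
2. C1, C2
3. x = 1.5, y = 8, z = 19
4. (0, 0), (3.5, 0), (1.5, 8), (0, 8)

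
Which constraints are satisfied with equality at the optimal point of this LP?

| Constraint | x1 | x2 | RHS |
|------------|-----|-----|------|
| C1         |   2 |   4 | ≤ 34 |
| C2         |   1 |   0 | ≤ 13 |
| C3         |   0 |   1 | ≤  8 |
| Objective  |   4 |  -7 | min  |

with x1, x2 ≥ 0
Optimal: x1 = 0, x2 = 8
Slack at optimum:
  C1: slack = 2
  C2: slack = 13
  C3: slack = 0 (binding)
  x1 ≥ 0: x1 = 0 (binding)
  x2 ≥ 0: x2 = 8
Binding constraints: C3, x1 ≥ 0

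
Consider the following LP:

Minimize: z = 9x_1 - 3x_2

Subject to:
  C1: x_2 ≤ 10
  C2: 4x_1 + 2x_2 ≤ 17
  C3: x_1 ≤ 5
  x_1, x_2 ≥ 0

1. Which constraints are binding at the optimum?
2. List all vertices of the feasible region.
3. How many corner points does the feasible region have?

1. C2, x_1 ≥ 0
2. (0, 0), (4.25, 0), (0, 8.5)
3. 3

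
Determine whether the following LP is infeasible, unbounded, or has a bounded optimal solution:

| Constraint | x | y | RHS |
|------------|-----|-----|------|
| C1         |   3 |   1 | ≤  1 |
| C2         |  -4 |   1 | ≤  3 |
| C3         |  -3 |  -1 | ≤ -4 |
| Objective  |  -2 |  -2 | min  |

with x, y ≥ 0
C1 requires 3x + y ≤ 1, while C3 (-3x - y ≤ -4) is equivalent to 3x + y ≥ 4. Together they would need 4 ≤ 3x + y ≤ 1, which is impossible since 4 > 1. No point satisfies all constraints.

Infeasible: no point satisfies all constraints simultaneously.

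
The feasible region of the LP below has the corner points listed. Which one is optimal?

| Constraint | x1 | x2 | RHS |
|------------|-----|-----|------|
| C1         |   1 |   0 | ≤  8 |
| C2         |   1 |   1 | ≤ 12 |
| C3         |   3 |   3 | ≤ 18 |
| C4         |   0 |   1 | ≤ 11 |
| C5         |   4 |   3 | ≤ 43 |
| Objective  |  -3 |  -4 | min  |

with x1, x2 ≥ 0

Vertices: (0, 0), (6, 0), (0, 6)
Evaluating z = -3x1 - 4x2 at each vertex:
  (0, 0): z = 0
  (6, 0): z = -18
  (0, 6): z = -24

The smallest value is z = -24, attained at (0, 6).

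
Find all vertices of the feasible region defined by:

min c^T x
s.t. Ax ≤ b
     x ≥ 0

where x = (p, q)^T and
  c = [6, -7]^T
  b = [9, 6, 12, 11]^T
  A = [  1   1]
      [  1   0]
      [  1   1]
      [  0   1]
Each vertex is the intersection of two constraint boundaries that also satisfies all remaining constraints:
  p = 0 and q = 0 → (0, 0)
  p = 6 and q = 0 → (6, 0)
  p + q = 9 and p = 6 → (6, 3)
  p + q = 9 and p = 0 → (0, 9)

Vertices: (0, 0), (6, 0), (6, 3), (0, 9)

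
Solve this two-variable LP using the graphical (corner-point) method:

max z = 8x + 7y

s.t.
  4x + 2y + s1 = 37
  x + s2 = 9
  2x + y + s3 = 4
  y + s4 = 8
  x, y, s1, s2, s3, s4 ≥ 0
Each vertex is the intersection of two constraint boundaries that also satisfies all remaining constraints:
  x = 0 and y = 0 → (0, 0)
  2x + y = 4 and y = 0 → (2, 0)
  2x + y = 4 and x = 0 → (0, 4)

Evaluating z = 8x + 7y at each vertex:
  (0, 0): z = 0
  (2, 0): z = 16
  (0, 4): z = 28

The maximum is at (0, 4) with z = 28.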